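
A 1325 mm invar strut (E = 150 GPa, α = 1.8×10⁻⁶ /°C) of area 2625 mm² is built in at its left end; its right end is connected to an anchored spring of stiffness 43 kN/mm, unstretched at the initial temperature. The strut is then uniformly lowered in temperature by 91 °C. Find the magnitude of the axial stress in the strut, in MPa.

Free thermal contraction: δ_free = αΔT L = 1.8×10⁻⁶ × 91 × 1325 = 0.217 mm.
With a force P in the spring, the elastic change of the strut is PL/(AE) and that of the spring is P/k; compatibility requires their sum to equal δ_free.
P [ L/(AE) + 1/k ] = δ_free → P [ 1325/(2625×150×10³) + 1/(43×10³) ] = 0.217.
P = 0.217 / 2.662×10⁻⁵ = 8153 N.
σ = P/A = 8153/2625 = 3.106 MPa.

σ ≈ 3.11 MPa (tensile)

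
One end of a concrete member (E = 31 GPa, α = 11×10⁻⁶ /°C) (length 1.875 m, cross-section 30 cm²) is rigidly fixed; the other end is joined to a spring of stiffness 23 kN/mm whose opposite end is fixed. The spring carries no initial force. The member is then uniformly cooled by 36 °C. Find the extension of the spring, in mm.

If the spring were absent the member would shorten by αΔT L = 11×10⁻⁶ × 36 × 1875 = 0.7425 mm.
Let P be the tensile force in the spring. The member extends elastically by PL/(AE) and the spring stretches by P/k; together these equal δ_free.
P [ L/(AE) + 1/k ] = δ_free → P [ 1875/(3000×31×10³) + 1/(23×10³) ] = 0.7425.
P = 0.7425 / 6.364×10⁻⁵ = 11670 N.
Spring extension = P/k = 11670/(23×10³) = 0.5073 mm.

δ ≈ 0.507 mm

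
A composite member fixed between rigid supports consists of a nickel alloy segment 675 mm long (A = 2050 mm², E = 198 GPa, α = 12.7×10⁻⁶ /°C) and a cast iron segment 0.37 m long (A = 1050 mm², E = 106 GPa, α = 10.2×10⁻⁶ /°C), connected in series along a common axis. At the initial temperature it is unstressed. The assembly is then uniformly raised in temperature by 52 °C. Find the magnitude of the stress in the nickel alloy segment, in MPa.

σ ≈ 62.8 MPa (compressive)

If the supports were absent, the total length change would be Σ αᵢΔT Lᵢ = 12.7×10⁻⁶×52×675 + 10.2×10⁻⁶×52×370 = 0.642 mm.
The walls prevent any net length change, so an axial force P (same in every segment) develops. Compatibility: P · Σ Lᵢ/(AᵢEᵢ) = δ_free.
The series flexibility is Σ Lᵢ/(AᵢEᵢ) = 675/(2050×198×10³) + 370/(1050×106×10³) = 4.987×10⁻⁶ mm/N.
Hence P = δ_free / Σ(L/AE) = 0.642/4.987×10⁻⁶ = 128.7 kN (compressive).
σ_{nickel alloy} = P / A = 128700 / 2050 = 62.8 MPa.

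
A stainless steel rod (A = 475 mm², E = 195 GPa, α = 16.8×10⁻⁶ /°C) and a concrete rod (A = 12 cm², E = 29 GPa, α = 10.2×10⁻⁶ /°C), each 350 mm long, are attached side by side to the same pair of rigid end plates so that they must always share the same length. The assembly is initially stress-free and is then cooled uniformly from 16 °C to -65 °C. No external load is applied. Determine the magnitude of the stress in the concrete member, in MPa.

The stainless steel has the larger α, so on cooling it would change length more than the concrete if both were free. The rigid plates force a common final length, so the stainless steel is put into tension and the concrete into compression, with equal and opposite forces P (no external load).
Setting the final lengths equal and cancelling L: (α₁ − α₂)ΔT = P/(A₁E₁) + P/(A₂E₂).
|α₁ − α₂|·ΔT = 6.6×10⁻⁶ × 81 = 0.0005346.
1/(A₁E₁) + 1/(A₂E₂) = 1/(475×195×10³) + 1/(1200×29×10³) = 3.953×10⁻⁸ N⁻¹.
P = 0.0005346 / 3.953×10⁻⁸ = 13520 N = 13.52 kN.
σ_{concrete} = P/A₂ = 13520/1200 = 11.27 MPa, compressive.

σ ≈ 11.3 MPa (compressive)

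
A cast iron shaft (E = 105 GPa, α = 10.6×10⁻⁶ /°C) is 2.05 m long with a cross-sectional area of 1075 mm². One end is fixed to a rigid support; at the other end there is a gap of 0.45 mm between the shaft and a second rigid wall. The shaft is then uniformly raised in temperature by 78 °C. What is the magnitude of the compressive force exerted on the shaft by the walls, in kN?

Free thermal elongation = αΔT L = 10.6×10⁻⁶ × 78 × 2050 = 1.695 mm.
After closing the 0.45 mm clearance, 1.695 − 0.45 = 1.245 mm of expansion remains to be suppressed by the wall.
That suppressed elongation corresponds to σ = E·Δ/L = 105×10³ × 1.245/2050 = 63.77 MPa.
P = σA = 63.77 × 1075 = 68.55 kN.

P ≈ 68.5 kN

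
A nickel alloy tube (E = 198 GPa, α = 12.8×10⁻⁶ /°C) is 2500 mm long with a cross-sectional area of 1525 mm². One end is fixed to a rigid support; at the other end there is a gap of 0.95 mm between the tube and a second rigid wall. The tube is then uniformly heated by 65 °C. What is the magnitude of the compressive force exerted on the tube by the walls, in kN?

P ≈ 136 kN

Unrestrained expansion: δ_free = αΔT L = 12.8×10⁻⁶ × 65 × 2500 = 2.08 mm.
After closing the 0.95 mm clearance, 2.08 − 0.95 = 1.13 mm of expansion remains to be suppressed by the wall.
So σ = E(δ_free − g)/L = 198×10³ × 1.13/2500 = 89.5 MPa.
Force on the wall = σA = 89.5 × 1525 mm² = 136.5 kN.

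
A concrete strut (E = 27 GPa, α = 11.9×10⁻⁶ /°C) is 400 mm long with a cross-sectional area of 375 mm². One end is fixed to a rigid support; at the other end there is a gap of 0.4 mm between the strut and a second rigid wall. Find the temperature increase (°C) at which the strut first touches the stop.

ΔT ≈ 84 °C

Contact occurs when the free expansion equals the gap: αΔT L = 0.4 mm.
ΔT = 0.4 / (11.9×10⁻⁶ × 400) = 84.03 °C.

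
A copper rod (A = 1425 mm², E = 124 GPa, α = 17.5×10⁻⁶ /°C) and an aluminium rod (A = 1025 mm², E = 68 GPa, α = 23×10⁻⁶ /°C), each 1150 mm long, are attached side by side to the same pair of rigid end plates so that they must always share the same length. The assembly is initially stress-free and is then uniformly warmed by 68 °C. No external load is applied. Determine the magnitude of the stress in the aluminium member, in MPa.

Equilibrium of a rigid end plate with no external load gives equal and opposite internal forces ±P in the two members. Since α_{aluminium} > α_{copper}, heating drives the aluminium into compression and the copper into tension.
Setting the final lengths equal and cancelling L: (α₁ − α₂)ΔT = P/(A₁E₁) + P/(A₂E₂).
|α₁ − α₂|·ΔT = 5.5×10⁻⁶ × 68 = 0.000374.
1/(A₁E₁) + 1/(A₂E₂) = 1/(1425×124×10³) + 1/(1025×68×10³) = 2.001×10⁻⁸ N⁻¹.
So P = 0.000374 / 2.001×10⁻⁸ = 18.69 kN.
σ_{aluminium} = P/A₂ = 18690/1025 = 18.24 MPa, compressive.

σ ≈ 18.2 MPa (compressive)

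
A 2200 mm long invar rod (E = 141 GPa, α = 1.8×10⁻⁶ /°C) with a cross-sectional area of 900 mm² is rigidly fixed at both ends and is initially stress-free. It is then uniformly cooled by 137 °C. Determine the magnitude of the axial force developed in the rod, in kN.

Full restraint means ε = 0, so the stress is σ = EαΔT = 141×10³ × 1.8×10⁻⁶ × 137 = 34.77 MPa.
Axial force P = σA = 34.77 × 900 = 31290 N = 31.29 kN, tensile.

P ≈ 31.3 kN (tensile)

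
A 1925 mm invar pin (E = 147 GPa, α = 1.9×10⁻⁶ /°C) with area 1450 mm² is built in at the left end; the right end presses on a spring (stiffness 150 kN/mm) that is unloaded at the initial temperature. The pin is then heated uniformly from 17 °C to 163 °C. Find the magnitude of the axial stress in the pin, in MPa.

Free thermal expansion: δ_free = αΔT L = 1.9×10⁻⁶ × 146 × 1925 = 0.534 mm.
With a force P in the spring, the elastic change of the pin is PL/(AE) and that of the spring is P/k; compatibility requires their sum to equal δ_free.
P [ L/(AE) + 1/k ] = δ_free → P [ 1925/(1450×147×10³) + 1/(150×10³) ] = 0.534.
P = 0.534 / 1.57×10⁻⁵ = 34020 N.
σ = P/A = 34020/1450 = 23.46 MPa.

σ ≈ 23.5 MPa (compressive)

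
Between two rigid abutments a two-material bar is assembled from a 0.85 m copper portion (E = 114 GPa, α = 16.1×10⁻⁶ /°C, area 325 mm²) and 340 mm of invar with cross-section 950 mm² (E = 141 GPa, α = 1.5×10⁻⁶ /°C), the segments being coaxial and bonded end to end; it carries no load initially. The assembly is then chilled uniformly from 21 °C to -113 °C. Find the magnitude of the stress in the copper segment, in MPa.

If the supports were absent, the total length change would be Σ αᵢΔT Lᵢ = 16.1×10⁻⁶×134×850 + 1.5×10⁻⁶×134×340 = 1.902 mm.
Since the ends are fixed, an axial force P builds up, equal in every segment, with P · Σ Lᵢ/(AᵢEᵢ) = δ_free.
The series flexibility is Σ Lᵢ/(AᵢEᵢ) = 850/(325×114×10³) + 340/(950×141×10³) = 2.548×10⁻⁵ mm/N.
So P = 1.902 / 2.548×10⁻⁵ = 74.65 kN, tensile.
σ_{copper} = P / A = 74650 / 325 = 229.7 MPa.

σ ≈ 230 MPa (tensile)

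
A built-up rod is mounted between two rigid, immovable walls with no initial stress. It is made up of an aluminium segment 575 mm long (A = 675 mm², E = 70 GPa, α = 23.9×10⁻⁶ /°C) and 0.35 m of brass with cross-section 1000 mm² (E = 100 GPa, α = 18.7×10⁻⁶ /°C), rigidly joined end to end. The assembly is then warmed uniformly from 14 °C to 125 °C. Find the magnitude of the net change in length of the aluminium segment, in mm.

With the walls removed the bar would change length by δ_free = Σ αᵢΔT Lᵢ = 23.9×10⁻⁶×111×575 + 18.7×10⁻⁶×111×350 = 2.252 mm.
The walls prevent any net length change, so an axial force P (same in every segment) develops. Compatibility: P · Σ Lᵢ/(AᵢEᵢ) = δ_free.
Σ Lᵢ/(AᵢEᵢ) = 575/(675×70×10³) + 350/(1000×100×10³) = 1.567×10⁻⁵ mm/N.
Hence P = δ_free / Σ(L/AE) = 2.252/1.567×10⁻⁵ = 143.7 kN (compressive).
For the aluminium segment, free thermal change = 23.9×10⁻⁶×111×575 = 1.525 mm and elastic change from P = 143700×575/(675×70×10³) = 1.749 mm; these oppose, so the net change is 0.223 mm (segment shortens).

|ΔL| ≈ 0.223 mm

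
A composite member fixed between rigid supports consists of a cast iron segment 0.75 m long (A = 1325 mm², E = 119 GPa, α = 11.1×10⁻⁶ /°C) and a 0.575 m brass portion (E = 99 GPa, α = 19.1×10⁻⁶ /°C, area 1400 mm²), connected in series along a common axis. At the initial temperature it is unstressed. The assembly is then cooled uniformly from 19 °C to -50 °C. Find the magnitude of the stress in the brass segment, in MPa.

With the walls removed the bar would change length by δ_free = Σ αᵢΔT Lᵢ = 11.1×10⁻⁶×69×750 + 19.1×10⁻⁶×69×575 = 1.332 mm.
Since the ends are fixed, an axial force P builds up, equal in every segment, with P · Σ Lᵢ/(AᵢEᵢ) = δ_free.
Σ Lᵢ/(AᵢEᵢ) = 750/(1325×119×10³) + 575/(1400×99×10³) = 8.905×10⁻⁶ mm/N.
Hence P = δ_free / Σ(L/AE) = 1.332/8.905×10⁻⁶ = 149.6 kN (tensile).
σ_{brass} = P / A = 149600 / 1400 = 106.9 MPa.

σ ≈ 107 MPa (tensile)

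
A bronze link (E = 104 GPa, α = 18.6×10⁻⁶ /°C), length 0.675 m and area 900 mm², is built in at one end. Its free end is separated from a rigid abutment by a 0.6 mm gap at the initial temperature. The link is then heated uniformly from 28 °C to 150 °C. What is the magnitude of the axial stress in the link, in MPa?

σ ≈ 144 MPa (compressive)

If the wall were absent the link would grow by αΔT L = 18.6×10⁻⁶ × 122 × 675 = 1.532 mm.
This exceeds the 0.6 mm gap, so the wall pushes back. The portion of expansion that must be recovered elastically is δ_free − gap = 1.532 − 0.6 = 0.9317 mm.
That suppressed elongation corresponds to σ = E·Δ/L = 104×10³ × 0.9317/675 = 143.6 MPa.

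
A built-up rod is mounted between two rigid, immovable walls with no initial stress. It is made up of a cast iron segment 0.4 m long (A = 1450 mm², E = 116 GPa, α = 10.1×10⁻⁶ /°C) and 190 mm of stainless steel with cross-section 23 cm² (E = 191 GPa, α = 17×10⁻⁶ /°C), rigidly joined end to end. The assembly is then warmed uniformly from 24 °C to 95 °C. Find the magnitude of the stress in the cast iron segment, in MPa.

σ ≈ 127 MPa (compressive)

With the walls removed the bar would change length by δ_free = Σ αᵢΔT Lᵢ = 10.1×10⁻⁶×71×400 + 17×10⁻⁶×71×190 = 0.5162 mm.
The walls prevent any net length change, so an axial force P (same in every segment) develops. Compatibility: P · Σ Lᵢ/(AᵢEᵢ) = δ_free.
The series flexibility is Σ Lᵢ/(AᵢEᵢ) = 400/(1450×116×10³) + 190/(2300×191×10³) = 2.811×10⁻⁶ mm/N.
Hence P = δ_free / Σ(L/AE) = 0.5162/2.811×10⁻⁶ = 183.6 kN (compressive).
σ_{cast iron} = P / A = 183600 / 1450 = 126.7 MPa.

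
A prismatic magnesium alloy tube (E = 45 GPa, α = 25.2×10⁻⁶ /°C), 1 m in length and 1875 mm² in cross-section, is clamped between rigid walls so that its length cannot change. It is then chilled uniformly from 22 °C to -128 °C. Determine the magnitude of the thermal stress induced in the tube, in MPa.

With length fixed, the mechanical strain must cancel the thermal strain αΔT = 25.2×10⁻⁶ × 150 = 3780×10⁻⁶.
Hence σ = E·αΔT = 45×10³ × 3780×10⁻⁶ = 170.1 MPa, tensile.

σ ≈ 170 MPa (tensile)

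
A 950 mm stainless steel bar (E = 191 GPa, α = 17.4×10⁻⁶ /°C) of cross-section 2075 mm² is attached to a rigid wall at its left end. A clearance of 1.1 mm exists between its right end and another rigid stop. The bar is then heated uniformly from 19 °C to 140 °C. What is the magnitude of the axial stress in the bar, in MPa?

σ ≈ 181 MPa (compressive)

If the wall were absent the bar would grow by αΔT L = 17.4×10⁻⁶ × 121 × 950 = 2 mm.
This exceeds the 1.1 mm gap, so the wall pushes back. The portion of expansion that must be recovered elastically is δ_free − gap = 2 − 1.1 = 0.9001 mm.
That suppressed elongation corresponds to σ = E·Δ/L = 191×10³ × 0.9001/950 = 181 MPa.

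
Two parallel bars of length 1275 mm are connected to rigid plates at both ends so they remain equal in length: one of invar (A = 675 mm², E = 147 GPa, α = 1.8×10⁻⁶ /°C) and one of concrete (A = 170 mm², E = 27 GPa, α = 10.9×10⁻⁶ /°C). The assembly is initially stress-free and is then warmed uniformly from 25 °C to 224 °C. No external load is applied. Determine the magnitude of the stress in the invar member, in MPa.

The concrete has the larger α, so on heating it would change length more than the invar if both were free. The rigid plates force a common final length, so the concrete is put into compression and the invar into tension, with equal and opposite forces P (no external load).
Setting the final lengths equal and cancelling L: (α₁ − α₂)ΔT = P/(A₁E₁) + P/(A₂E₂).
|α₁ − α₂|·ΔT = 9.1×10⁻⁶ × 199 = 0.001811.
1/(A₁E₁) + 1/(A₂E₂) = 1/(675×147×10³) + 1/(170×27×10³) = 2.279×10⁻⁷ N⁻¹.
P = 0.001811 / 2.279×10⁻⁷ = 7945 N = 7.945 kN.
σ_{invar} = P/A₁ = 7945/675 = 11.77 MPa, tensile.

σ ≈ 11.8 MPa (tensile)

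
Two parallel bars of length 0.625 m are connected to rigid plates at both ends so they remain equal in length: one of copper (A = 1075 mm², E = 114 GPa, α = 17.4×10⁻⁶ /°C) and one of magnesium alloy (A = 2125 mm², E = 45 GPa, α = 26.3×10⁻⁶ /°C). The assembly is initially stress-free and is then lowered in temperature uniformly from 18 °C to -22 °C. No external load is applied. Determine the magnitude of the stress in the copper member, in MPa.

σ ≈ 17.8 MPa (compressive)

Equilibrium of a rigid end plate with no external load gives equal and opposite internal forces ±P in the two members. Since α_{magnesium alloy} > α_{copper}, cooling drives the magnesium alloy into tension and the copper into compression.
Equating the net (thermal + elastic) strains gives |α₁ − α₂|·ΔT = P·[1/(A₁E₁) + 1/(A₂E₂)].
|α₁ − α₂|·ΔT = 8.9×10⁻⁶ × 40 = 0.000356.
1/(A₁E₁) + 1/(A₂E₂) = 1/(1075×114×10³) + 1/(2125×45×10³) = 1.862×10⁻⁸ N⁻¹.
So P = 0.000356 / 1.862×10⁻⁸ = 19.12 kN.
σ_{copper} = P/A₁ = 19120/1075 = 17.79 MPa, compressive.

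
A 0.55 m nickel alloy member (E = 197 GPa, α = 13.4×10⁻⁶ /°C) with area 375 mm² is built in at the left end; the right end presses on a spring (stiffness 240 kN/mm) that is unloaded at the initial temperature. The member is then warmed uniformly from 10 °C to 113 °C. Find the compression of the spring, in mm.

δ ≈ 0.272 mm

If the spring were absent the member would lengthen by αΔT L = 13.4×10⁻⁶ × 103 × 550 = 0.7591 mm.
Let P be the compressive force at the spring. The member shortens elastically by PL/(AE) and the spring compresses by P/k; together these equal δ_free.
P [ L/(AE) + 1/k ] = δ_free → P [ 550/(375×197×10³) + 1/(240×10³) ] = 0.7591.
P = 0.7591 / 1.161×10⁻⁵ = 65370 N.
Spring compression = P/k = 65370/(240×10³) = 0.2724 mm.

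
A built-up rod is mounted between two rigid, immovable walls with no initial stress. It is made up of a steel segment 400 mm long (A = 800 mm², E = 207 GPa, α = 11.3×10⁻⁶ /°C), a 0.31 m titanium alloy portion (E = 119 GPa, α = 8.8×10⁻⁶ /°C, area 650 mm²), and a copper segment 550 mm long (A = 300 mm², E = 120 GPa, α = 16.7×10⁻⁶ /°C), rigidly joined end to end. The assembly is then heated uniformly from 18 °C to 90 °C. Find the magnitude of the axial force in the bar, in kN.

P ≈ 54.5 kN (compressive)

With the walls removed the bar would change length by δ_free = Σ αᵢΔT Lᵢ = 11.3×10⁻⁶×72×400 + 8.8×10⁻⁶×72×310 + 16.7×10⁻⁶×72×550 = 1.183 mm.
The walls prevent any net length change, so an axial force P (same in every segment) develops. Compatibility: P · Σ Lᵢ/(AᵢEᵢ) = δ_free.
The series flexibility is Σ Lᵢ/(AᵢEᵢ) = 400/(800×207×10³) + 310/(650×119×10³) + 550/(300×120×10³) = 2.17×10⁻⁵ mm/N.
Hence P = δ_free / Σ(L/AE) = 1.183/2.17×10⁻⁵ = 54.52 kN (compressive).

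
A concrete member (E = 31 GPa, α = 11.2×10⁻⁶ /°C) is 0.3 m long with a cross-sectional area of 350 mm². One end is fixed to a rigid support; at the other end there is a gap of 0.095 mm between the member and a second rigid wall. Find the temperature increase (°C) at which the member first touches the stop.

ΔT ≈ 28.3 °C

The gap closes when αΔT L = 0.095 mm, since the member is still unstressed at that instant.
ΔT = 0.095 / (11.2×10⁻⁶ × 300) = 28.27 °C.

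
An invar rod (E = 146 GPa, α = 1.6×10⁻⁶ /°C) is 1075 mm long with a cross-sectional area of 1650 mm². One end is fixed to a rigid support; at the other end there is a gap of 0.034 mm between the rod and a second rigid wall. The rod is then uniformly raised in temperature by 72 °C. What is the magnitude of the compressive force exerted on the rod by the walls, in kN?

P ≈ 20.1 kN

Unrestrained expansion: δ_free = αΔT L = 1.6×10⁻⁶ × 72 × 1075 = 0.1238 mm.
This exceeds the 0.034 mm gap, so the wall pushes back. The portion of expansion that must be recovered elastically is δ_free − gap = 0.1238 − 0.034 = 0.08984 mm.
So σ = E(δ_free − g)/L = 146×10³ × 0.08984/1075 = 12.2 MPa.
P = σA = 12.2 × 1650 = 20.13 kN.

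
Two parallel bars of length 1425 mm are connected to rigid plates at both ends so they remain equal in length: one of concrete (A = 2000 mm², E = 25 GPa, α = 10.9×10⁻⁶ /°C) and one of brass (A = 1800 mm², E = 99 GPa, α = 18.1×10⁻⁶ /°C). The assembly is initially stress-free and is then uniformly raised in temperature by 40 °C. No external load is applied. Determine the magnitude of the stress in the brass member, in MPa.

σ ≈ 6.25 MPa (compressive)

Equilibrium of a rigid end plate with no external load gives equal and opposite internal forces ±P in the two members. Since α_{brass} > α_{concrete}, heating drives the brass into compression and the concrete into tension.
Compatibility of the two members (thermal + elastic change equal): (α₁ − α₂)ΔT = P·[1/(A₁E₁) + 1/(A₂E₂)].
|α₁ − α₂|·ΔT = 7.2×10⁻⁶ × 40 = 0.000288.
1/(A₁E₁) + 1/(A₂E₂) = 1/(2000×25×10³) + 1/(1800×99×10³) = 2.561×10⁻⁸ N⁻¹.
P = 0.000288 / 2.561×10⁻⁸ = 11240 N = 11.24 kN.
σ_{brass} = P/A₂ = 11240/1800 = 6.247 MPa, compressive.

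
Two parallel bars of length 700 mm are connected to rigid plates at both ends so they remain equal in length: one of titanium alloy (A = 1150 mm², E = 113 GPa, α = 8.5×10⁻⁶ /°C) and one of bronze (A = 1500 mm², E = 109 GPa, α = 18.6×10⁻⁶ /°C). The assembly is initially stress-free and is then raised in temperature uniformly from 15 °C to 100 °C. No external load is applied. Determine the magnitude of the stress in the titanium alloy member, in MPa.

Equilibrium of a rigid end plate with no external load gives equal and opposite internal forces ±P in the two members. Since α_{bronze} > α_{titanium alloy}, heating drives the bronze into compression and the titanium alloy into tension.
Setting the final lengths equal and cancelling L: (α₁ − α₂)ΔT = P/(A₁E₁) + P/(A₂E₂).
|α₁ − α₂|·ΔT = 10.1×10⁻⁶ × 85 = 0.0008585.
1/(A₁E₁) + 1/(A₂E₂) = 1/(1150×113×10³) + 1/(1500×109×10³) = 1.381×10⁻⁸ N⁻¹.
So P = 0.0008585 / 1.381×10⁻⁸ = 62.16 kN.
σ_{titanium alloy} = P/A₁ = 62160/1150 = 54.05 MPa, tensile.

σ ≈ 54.1 MPa (tensile)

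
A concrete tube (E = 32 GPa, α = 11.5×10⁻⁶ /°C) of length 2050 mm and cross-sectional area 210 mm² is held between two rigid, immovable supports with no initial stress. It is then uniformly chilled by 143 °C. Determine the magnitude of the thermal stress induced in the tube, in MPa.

The supports are rigid, so the total axial strain is zero. The restrained thermal strain is ε = αΔT = 11.5×10⁻⁶ × 143 = 1644.5×10⁻⁶.
The stress required to suppress this strain is σ = Eε = 32×10³ × 1644.5×10⁻⁶ = 52.62 MPa, tensile since the tube is trying to contract.

σ ≈ 52.6 MPa (tensile)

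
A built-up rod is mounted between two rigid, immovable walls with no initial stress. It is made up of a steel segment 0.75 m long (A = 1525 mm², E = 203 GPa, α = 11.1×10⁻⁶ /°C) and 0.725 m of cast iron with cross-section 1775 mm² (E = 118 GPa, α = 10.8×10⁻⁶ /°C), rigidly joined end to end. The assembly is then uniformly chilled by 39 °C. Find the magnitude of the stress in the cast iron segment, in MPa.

σ ≈ 60.3 MPa (tensile)

Free thermal contraction of the whole bar: Σ αᵢΔT Lᵢ = 11.1×10⁻⁶×39×750 + 10.8×10⁻⁶×39×725 = 0.63 mm.
Since the ends are fixed, an axial force P builds up, equal in every segment, with P · Σ Lᵢ/(AᵢEᵢ) = δ_free.
The series flexibility is Σ Lᵢ/(AᵢEᵢ) = 750/(1525×203×10³) + 725/(1775×118×10³) = 5.884×10⁻⁶ mm/N.
So P = 0.63 / 5.884×10⁻⁶ = 107.1 kN, tensile.
σ_{cast iron} = P / A = 107100 / 1775 = 60.32 MPa.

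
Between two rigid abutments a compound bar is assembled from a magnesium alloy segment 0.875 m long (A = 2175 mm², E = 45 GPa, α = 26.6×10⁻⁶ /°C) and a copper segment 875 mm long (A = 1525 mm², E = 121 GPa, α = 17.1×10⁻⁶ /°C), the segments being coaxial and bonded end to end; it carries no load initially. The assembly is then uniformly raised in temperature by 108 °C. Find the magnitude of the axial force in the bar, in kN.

Free thermal expansion of the whole bar: Σ αᵢΔT Lᵢ = 26.6×10⁻⁶×108×875 + 17.1×10⁻⁶×108×875 = 4.13 mm.
Since the ends are fixed, an axial force P builds up, equal in every segment, with P · Σ Lᵢ/(AᵢEᵢ) = δ_free.
Σ Lᵢ/(AᵢEᵢ) = 875/(2175×45×10³) + 875/(1525×121×10³) = 1.368×10⁻⁵ mm/N.
P = 4.13 / 1.368×10⁻⁵ = 301800 N = 301.8 kN, compressive.

P ≈ 302 kN (compressive)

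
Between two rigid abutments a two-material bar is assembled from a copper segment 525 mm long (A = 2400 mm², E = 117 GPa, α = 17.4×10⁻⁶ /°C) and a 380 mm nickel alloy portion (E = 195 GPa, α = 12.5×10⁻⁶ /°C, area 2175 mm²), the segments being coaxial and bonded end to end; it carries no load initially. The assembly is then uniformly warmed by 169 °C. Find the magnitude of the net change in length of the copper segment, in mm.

|ΔL| ≈ 0.0425 mm

With the walls removed the bar would change length by δ_free = Σ αᵢΔT Lᵢ = 17.4×10⁻⁶×169×525 + 12.5×10⁻⁶×169×380 = 2.347 mm.
The walls prevent any net length change, so an axial force P (same in every segment) develops. Compatibility: P · Σ Lᵢ/(AᵢEᵢ) = δ_free.
Σ Lᵢ/(AᵢEᵢ) = 525/(2400×117×10³) + 380/(2175×195×10³) = 2.766×10⁻⁶ mm/N.
So P = 2.347 / 2.766×10⁻⁶ = 848.5 kN, compressive.
For the copper segment, free thermal change = 17.4×10⁻⁶×169×525 = 1.544 mm and elastic change from P = 848500×525/(2400×117×10³) = 1.586 mm; these oppose, so the net change is 0.0425 mm (segment shortens).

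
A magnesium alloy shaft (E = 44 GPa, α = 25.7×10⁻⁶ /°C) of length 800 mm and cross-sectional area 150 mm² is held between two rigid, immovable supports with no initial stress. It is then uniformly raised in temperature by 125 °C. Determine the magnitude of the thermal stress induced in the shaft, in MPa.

σ ≈ 141 MPa (compressive)

With length fixed, the mechanical strain must cancel the thermal strain αΔT = 25.7×10⁻⁶ × 125 = 3212.5×10⁻⁶.
The stress required to suppress this strain is σ = Eε = 44×10³ × 3212.5×10⁻⁶ = 141.3 MPa, compressive since the shaft is trying to expand.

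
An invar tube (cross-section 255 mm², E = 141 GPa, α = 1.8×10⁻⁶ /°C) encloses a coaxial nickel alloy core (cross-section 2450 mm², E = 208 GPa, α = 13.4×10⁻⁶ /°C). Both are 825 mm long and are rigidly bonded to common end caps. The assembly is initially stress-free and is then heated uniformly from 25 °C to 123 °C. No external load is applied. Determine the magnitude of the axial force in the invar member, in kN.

Equilibrium of a rigid end plate with no external load gives equal and opposite internal forces ±P in the two members. Since α_{nickel alloy} > α_{invar}, heating drives the nickel alloy into compression and the invar into tension.
Compatibility of the two members (thermal + elastic change equal): (α₁ − α₂)ΔT = P·[1/(A₁E₁) + 1/(A₂E₂)].
|α₁ − α₂|·ΔT = 11.6×10⁻⁶ × 98 = 0.001137.
1/(A₁E₁) + 1/(A₂E₂) = 1/(255×141×10³) + 1/(2450×208×10³) = 2.977×10⁻⁸ N⁻¹.
So P = 0.001137 / 2.977×10⁻⁸ = 38.18 kN.

P ≈ 38.2 kN (tensile in the invar)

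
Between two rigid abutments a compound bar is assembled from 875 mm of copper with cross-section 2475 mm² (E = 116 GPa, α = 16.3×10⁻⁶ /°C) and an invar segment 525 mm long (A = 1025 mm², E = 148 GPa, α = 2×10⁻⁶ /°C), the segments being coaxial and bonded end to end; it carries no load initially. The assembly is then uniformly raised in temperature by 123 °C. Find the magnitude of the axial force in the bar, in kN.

With the walls removed the bar would change length by δ_free = Σ αᵢΔT Lᵢ = 16.3×10⁻⁶×123×875 + 2×10⁻⁶×123×525 = 1.883 mm.
Since the ends are fixed, an axial force P builds up, equal in every segment, with P · Σ Lᵢ/(AᵢEᵢ) = δ_free.
Σ Lᵢ/(AᵢEᵢ) = 875/(2475×116×10³) + 525/(1025×148×10³) = 6.508×10⁻⁶ mm/N.
So P = 1.883 / 6.508×10⁻⁶ = 289.4 kN, compressive.

P ≈ 289 kN (compressive)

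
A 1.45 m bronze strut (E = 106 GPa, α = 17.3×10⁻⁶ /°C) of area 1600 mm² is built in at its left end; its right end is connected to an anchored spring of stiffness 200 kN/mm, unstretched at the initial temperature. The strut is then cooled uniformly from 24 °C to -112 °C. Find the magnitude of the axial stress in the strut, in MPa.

If the spring were absent the strut would shorten by αΔT L = 17.3×10⁻⁶ × 136 × 1450 = 3.412 mm.
Let P be the tensile force in the spring. The strut extends elastically by PL/(AE) and the spring stretches by P/k; together these equal δ_free.
So P = δ_free / [L/(AE) + 1/k] = 3.412 / [ 1450/(1600×106×10³) + 1/(200×10³) ].
P = 3.412 / 1.355×10⁻⁵ = 251800 N.
σ = P/A = 251800/1600 = 157.4 MPa.

σ ≈ 157 MPa (tensile)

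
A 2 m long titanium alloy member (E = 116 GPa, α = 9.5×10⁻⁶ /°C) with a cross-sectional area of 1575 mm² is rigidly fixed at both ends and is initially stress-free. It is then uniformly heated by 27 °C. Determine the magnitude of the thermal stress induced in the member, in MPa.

σ ≈ 29.8 MPa (compressive)

The supports are rigid, so the total axial strain is zero. The restrained thermal strain is ε = αΔT = 9.5×10⁻⁶ × 27 = 256.5×10⁻⁶.
σ = EαΔT = 116×10³ × 9.5×10⁻⁶ × 27 = 29.75 MPa (compressive; the member is trying to expand).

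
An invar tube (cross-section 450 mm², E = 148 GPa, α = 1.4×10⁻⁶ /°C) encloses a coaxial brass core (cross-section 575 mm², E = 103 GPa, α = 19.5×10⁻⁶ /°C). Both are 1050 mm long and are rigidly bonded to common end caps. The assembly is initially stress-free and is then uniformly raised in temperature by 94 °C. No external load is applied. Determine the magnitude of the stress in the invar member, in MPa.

Equilibrium of a rigid end plate with no external load gives equal and opposite internal forces ±P in the two members. Since α_{brass} > α_{invar}, heating drives the brass into compression and the invar into tension.
Equating the net (thermal + elastic) strains gives |α₁ − α₂|·ΔT = P·[1/(A₁E₁) + 1/(A₂E₂)].
|α₁ − α₂|·ΔT = 18.1×10⁻⁶ × 94 = 0.001701.
1/(A₁E₁) + 1/(A₂E₂) = 1/(450×148×10³) + 1/(575×103×10³) = 3.19×10⁻⁸ N⁻¹.
P = 0.001701 / 3.19×10⁻⁸ = 53340 N = 53.34 kN.
σ_{invar} = P/A₁ = 53340/450 = 118.5 MPa, tensile.

σ ≈ 119 MPa (tensile)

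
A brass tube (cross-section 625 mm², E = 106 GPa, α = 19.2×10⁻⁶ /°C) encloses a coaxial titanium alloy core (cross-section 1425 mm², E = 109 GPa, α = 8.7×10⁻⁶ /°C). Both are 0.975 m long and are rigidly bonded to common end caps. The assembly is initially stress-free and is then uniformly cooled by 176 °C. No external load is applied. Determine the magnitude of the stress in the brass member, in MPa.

σ ≈ 137 MPa (tensile)

The brass has the larger α, so on cooling it would change length more than the titanium alloy if both were free. The rigid plates force a common final length, so the brass is put into tension and the titanium alloy into compression, with equal and opposite forces P (no external load).
Setting the final lengths equal and cancelling L: (α₁ − α₂)ΔT = P/(A₁E₁) + P/(A₂E₂).
|α₁ − α₂|·ΔT = 10.5×10⁻⁶ × 176 = 0.001848.
1/(A₁E₁) + 1/(A₂E₂) = 1/(625×106×10³) + 1/(1425×109×10³) = 2.153×10⁻⁸ N⁻¹.
So P = 0.001848 / 2.153×10⁻⁸ = 85.82 kN.
σ_{brass} = P/A₁ = 85820/625 = 137.3 MPa, tensile.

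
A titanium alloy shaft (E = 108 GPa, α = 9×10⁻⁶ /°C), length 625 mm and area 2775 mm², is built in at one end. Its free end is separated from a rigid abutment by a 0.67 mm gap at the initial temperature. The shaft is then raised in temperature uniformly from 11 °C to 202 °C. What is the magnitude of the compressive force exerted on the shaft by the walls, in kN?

P ≈ 194 kN

Unrestrained expansion: δ_free = αΔT L = 9×10⁻⁶ × 191 × 625 = 1.074 mm.
After closing the 0.67 mm clearance, 1.074 − 0.67 = 0.4044 mm of expansion remains to be suppressed by the wall.
Compatibility: PL/(AE) = 0.4044 mm, so σ = P/A = E × (0.4044/625) = 69.88 MPa.
P = σA = 69.88 × 2775 = 193.9 kN.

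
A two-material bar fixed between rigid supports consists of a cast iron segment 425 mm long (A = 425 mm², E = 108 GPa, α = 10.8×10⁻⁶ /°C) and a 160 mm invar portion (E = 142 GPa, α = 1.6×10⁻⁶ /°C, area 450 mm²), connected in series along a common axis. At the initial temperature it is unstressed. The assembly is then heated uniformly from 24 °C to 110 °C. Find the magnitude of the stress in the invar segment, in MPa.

With the walls removed the bar would change length by δ_free = Σ αᵢΔT Lᵢ = 10.8×10⁻⁶×86×425 + 1.6×10⁻⁶×86×160 = 0.4168 mm.
The rigid supports impose zero overall length change; the single axial force P common to all segments must satisfy P Σ Lᵢ/(AᵢEᵢ) = δ_free.
The series flexibility is Σ Lᵢ/(AᵢEᵢ) = 425/(425×108×10³) + 160/(450×142×10³) = 1.176×10⁻⁵ mm/N.
Hence P = δ_free / Σ(L/AE) = 0.4168/1.176×10⁻⁵ = 35.43 kN (compressive).
σ_{invar} = P / A = 35430 / 450 = 78.73 MPa.

σ ≈ 78.7 MPa (compressive)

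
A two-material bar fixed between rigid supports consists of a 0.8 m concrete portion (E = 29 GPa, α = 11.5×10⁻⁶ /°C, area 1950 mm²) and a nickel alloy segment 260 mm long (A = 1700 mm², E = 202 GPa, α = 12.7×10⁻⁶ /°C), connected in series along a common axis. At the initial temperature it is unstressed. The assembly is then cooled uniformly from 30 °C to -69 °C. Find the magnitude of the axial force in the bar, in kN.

P ≈ 83 kN (tensile)

If the supports were absent, the total length change would be Σ αᵢΔT Lᵢ = 11.5×10⁻⁶×99×800 + 12.7×10⁻⁶×99×260 = 1.238 mm.
The walls prevent any net length change, so an axial force P (same in every segment) develops. Compatibility: P · Σ Lᵢ/(AᵢEᵢ) = δ_free.
Σ Lᵢ/(AᵢEᵢ) = 800/(1950×29×10³) + 260/(1700×202×10³) = 1.49×10⁻⁵ mm/N.
Hence P = δ_free / Σ(L/AE) = 1.238/1.49×10⁻⁵ = 83.05 kN (tensile).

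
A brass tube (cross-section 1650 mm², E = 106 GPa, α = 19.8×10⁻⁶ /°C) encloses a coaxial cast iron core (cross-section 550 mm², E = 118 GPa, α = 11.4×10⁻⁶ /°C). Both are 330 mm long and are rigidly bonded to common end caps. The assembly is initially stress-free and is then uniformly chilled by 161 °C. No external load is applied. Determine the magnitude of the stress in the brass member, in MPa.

σ ≈ 38.8 MPa (tensile)

The brass has the larger α, so on cooling it would change length more than the cast iron if both were free. The rigid plates force a common final length, so the brass is put into tension and the cast iron into compression, with equal and opposite forces P (no external load).
Equating the net (thermal + elastic) strains gives |α₁ − α₂|·ΔT = P·[1/(A₁E₁) + 1/(A₂E₂)].
|α₁ − α₂|·ΔT = 8.4×10⁻⁶ × 161 = 0.001352.
1/(A₁E₁) + 1/(A₂E₂) = 1/(1650×106×10³) + 1/(550×118×10³) = 2.113×10⁻⁸ N⁻¹.
So P = 0.001352 / 2.113×10⁻⁸ = 64.02 kN.
σ_{brass} = P/A₁ = 64020/1650 = 38.8 MPa, tensile.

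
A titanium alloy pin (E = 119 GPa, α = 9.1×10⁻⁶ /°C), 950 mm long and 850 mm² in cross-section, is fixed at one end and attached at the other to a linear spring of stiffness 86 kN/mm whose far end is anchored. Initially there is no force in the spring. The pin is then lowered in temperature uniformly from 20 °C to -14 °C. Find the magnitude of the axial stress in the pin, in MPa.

σ ≈ 16.5 MPa (tensile)

Free thermal contraction: δ_free = αΔT L = 9.1×10⁻⁶ × 34 × 950 = 0.2939 mm.
Let P be the tensile force in the spring. The pin extends elastically by PL/(AE) and the spring stretches by P/k; together these equal δ_free.
P [ L/(AE) + 1/k ] = δ_free → P [ 950/(850×119×10³) + 1/(86×10³) ] = 0.2939.
P = 0.2939 / 2.102×10⁻⁵ = 13980 N.
σ = P/A = 13980/850 = 16.45 MPa.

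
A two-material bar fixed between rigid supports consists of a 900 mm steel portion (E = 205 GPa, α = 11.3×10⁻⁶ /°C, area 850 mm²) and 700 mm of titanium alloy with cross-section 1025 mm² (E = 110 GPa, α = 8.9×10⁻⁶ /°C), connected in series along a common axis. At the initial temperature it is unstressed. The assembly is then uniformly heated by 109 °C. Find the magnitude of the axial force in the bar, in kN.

If the supports were absent, the total length change would be Σ αᵢΔT Lᵢ = 11.3×10⁻⁶×109×900 + 8.9×10⁻⁶×109×700 = 1.788 mm.
Since the ends are fixed, an axial force P builds up, equal in every segment, with P · Σ Lᵢ/(AᵢEᵢ) = δ_free.
Σ Lᵢ/(AᵢEᵢ) = 900/(850×205×10³) + 700/(1025×110×10³) = 1.137×10⁻⁵ mm/N.
P = 1.788 / 1.137×10⁻⁵ = 157200 N = 157.2 kN, compressive.

P ≈ 157 kN (compressive)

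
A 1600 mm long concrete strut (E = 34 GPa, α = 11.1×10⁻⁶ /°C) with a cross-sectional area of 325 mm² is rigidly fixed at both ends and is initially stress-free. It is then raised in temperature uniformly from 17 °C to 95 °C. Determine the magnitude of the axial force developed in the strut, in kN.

P ≈ 9.57 kN (compressive)

Full restraint means ε = 0, so the stress is σ = EαΔT = 34×10³ × 11.1×10⁻⁶ × 78 = 29.44 MPa.
P = AEαΔT = 325 × 34×10³ × 11.1×10⁻⁶ × 78 = 9.567 kN (compressive).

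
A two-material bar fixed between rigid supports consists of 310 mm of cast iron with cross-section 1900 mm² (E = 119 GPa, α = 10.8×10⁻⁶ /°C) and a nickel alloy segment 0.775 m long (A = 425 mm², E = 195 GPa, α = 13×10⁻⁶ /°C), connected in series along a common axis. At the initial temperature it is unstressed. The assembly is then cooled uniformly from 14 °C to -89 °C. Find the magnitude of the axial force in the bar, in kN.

Free thermal contraction of the whole bar: Σ αᵢΔT Lᵢ = 10.8×10⁻⁶×103×310 + 13×10⁻⁶×103×775 = 1.383 mm.
The walls prevent any net length change, so an axial force P (same in every segment) develops. Compatibility: P · Σ Lᵢ/(AᵢEᵢ) = δ_free.
Σ Lᵢ/(AᵢEᵢ) = 310/(1900×119×10³) + 775/(425×195×10³) = 1.072×10⁻⁵ mm/N.
So P = 1.383 / 1.072×10⁻⁵ = 128.9 kN, tensile.

P ≈ 129 kN (tensile)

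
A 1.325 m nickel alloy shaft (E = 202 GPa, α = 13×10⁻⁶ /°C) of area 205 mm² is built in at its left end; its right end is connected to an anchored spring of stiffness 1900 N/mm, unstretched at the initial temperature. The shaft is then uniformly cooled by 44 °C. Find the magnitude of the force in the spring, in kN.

P ≈ 1.36 kN

If the spring were absent the shaft would shorten by αΔT L = 13×10⁻⁶ × 44 × 1325 = 0.7579 mm.
Let P be the tensile force in the spring. The shaft extends elastically by PL/(AE) and the spring stretches by P/k; together these equal δ_free.
So P = δ_free / [L/(AE) + 1/k] = 0.7579 / [ 1325/(205×202×10³) + 1/(1900) ].
P = 0.7579 / 0.0005583 = 1357 N.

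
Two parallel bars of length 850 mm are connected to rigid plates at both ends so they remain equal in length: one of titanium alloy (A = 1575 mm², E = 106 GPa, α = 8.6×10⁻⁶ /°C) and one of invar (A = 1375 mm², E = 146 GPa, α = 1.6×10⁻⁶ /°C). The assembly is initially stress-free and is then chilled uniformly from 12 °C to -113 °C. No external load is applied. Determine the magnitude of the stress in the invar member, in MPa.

σ ≈ 58 MPa (compressive)

The titanium alloy has the larger α, so on cooling it would change length more than the invar if both were free. The rigid plates force a common final length, so the titanium alloy is put into tension and the invar into compression, with equal and opposite forces P (no external load).
Equating the net (thermal + elastic) strains gives |α₁ − α₂|·ΔT = P·[1/(A₁E₁) + 1/(A₂E₂)].
|α₁ − α₂|·ΔT = 7×10⁻⁶ × 125 = 0.000875.
1/(A₁E₁) + 1/(A₂E₂) = 1/(1575×106×10³) + 1/(1375×146×10³) = 1.097×10⁻⁸ N⁻¹.
P = 0.000875 / 1.097×10⁻⁸ = 79750 N = 79.75 kN.
σ_{invar} = P/A₂ = 79750/1375 = 58 MPa, compressive.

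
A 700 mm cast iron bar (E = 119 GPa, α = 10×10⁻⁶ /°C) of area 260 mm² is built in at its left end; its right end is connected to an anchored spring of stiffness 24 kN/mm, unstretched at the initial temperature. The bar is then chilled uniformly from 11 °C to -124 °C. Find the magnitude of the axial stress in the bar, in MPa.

σ ≈ 56.5 MPa (tensile)

If the spring were absent the bar would shorten by αΔT L = 10×10⁻⁶ × 135 × 700 = 0.945 mm.
With a force P in the spring, the elastic change of the bar is PL/(AE) and that of the spring is P/k; compatibility requires their sum to equal δ_free.
P [ L/(AE) + 1/k ] = δ_free → P [ 700/(260×119×10³) + 1/(24×10³) ] = 0.945.
P = 0.945 / 6.429×10⁻⁵ = 14700 N.
σ = P/A = 14700/260 = 56.53 MPa.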